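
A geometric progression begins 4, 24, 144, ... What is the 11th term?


aₙ = a₁·r^(n-1)
= 4×6^10
= 4×60466176
= 241864704

a_11 = 241864704


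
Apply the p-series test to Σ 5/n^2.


p-series test: Σ c/n^p converges if p > 1, diverges if p ≤ 1 (constant c > 0 doesn't affect convergence).
p = 2
2 > 1 → CONVERGES

Converges (p = 2 > 1)


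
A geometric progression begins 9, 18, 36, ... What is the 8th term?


aₙ = a₁·r^(n-1)
= 9×2^7
= 9×128
= 1152

a_8 = 1152


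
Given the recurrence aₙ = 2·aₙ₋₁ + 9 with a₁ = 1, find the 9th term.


Computing step by step:
a_1 = 1
a_2 = 11
a_3 = 31
a_4 = 71
a_5 = 151
a_6 = 311
a_7 = 631
a_8 = 1271
a_9 = 2551


a_9 = 2551


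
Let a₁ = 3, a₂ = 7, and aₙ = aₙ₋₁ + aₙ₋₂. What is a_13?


Computing iteratively: 3, 7, 10, 17, 27, 44, 71, 115, 186, 301, 487, 788, ...
a_13 = 1275

a_13 = 1275


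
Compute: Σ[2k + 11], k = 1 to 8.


Σ(2k+11) = 2·Σk + 11·n
= 2·36 + 11·8
= 72 + 88 = 160

Σ = 160


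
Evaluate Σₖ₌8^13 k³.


Σₖ₌8^13 k³ = [13·14/2]² − [7·8/2]²
= 8281 − 784 = 7497

Σk³ = 7497


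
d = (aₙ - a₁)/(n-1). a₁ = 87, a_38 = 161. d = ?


d = (aₙ - a₁)/(n-1)
= (161 - 87)/(38-1)
= 74/37 = 2

d = 2


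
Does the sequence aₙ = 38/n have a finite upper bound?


a₁ = 38, a₂ = 38/2, a₃ = 38/3, ...
0 < aₙ ≤ 38 for all n ≥ 1
Lower bound: 0, Upper bound: 38
The sequence IS bounded

Bounded (0 < aₙ ≤ 38)


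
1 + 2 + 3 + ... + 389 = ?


n(n+1)/2 = 389×390/2 = 151710/2 = 75855

Σk = 75855


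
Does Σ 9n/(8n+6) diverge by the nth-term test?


lim(n→∞) 9n/(8n+6) = 9/8 = 9/8  (divide numerator and denominator by n)
lim aₙ = 9/8 ≠ 0 → series DIVERGES

Diverges (lim aₙ = 9/8 ≠ 0)


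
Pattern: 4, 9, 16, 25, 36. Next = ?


Pattern: perfect squares: n²
Terms: 4, 9, 16, 25, 36
Next term = 49

Next term = 49


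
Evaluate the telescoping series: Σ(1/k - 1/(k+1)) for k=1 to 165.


Telescoping: adjacent terms cancel.
= 1/1 - 1/166
= 1 - 1/166 = 165/166

Sum = 165/166


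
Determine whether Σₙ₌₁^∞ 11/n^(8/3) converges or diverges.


p-series test: Σ c/n^p converges if p > 1, diverges if p ≤ 1 (constant c > 0 doesn't affect convergence).
p = 8/3
8/3 > 1 → CONVERGES

Converges (p = 8/3 > 1)


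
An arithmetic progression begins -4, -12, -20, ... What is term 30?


aₙ = a₁ + (n-1)d
= -4 + (30-1)×-8
= -4 - 232
= -236

a_30 = -236


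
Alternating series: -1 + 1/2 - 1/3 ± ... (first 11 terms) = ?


S = -1 + 1/2 - 1/3 + 1/4 - 1/5 + 1/6 - 1/7 + 1/8 ± ...
= -0.7365
(Full series converges to -ln(2) ≈ -0.6931)

S_11 = -0.7365


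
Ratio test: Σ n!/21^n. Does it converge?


aₙ = n!/21^n
a_{n+1}/aₙ = (n+1)!/21^(n+1) × 21^n/n!
= (n+1)/21
L = lim(n→∞) (n+1)/21 = ∞
L > 1 → series DIVERGES

Diverges (ratio test: L = ∞ > 1)


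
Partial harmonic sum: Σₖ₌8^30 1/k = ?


Σₖ₌8^30 1/k = 1/8 + 1/9 + 1/10 + ... + 1/30
= 3265686320887/2329089562800
≈ 1.4021

Sum = 3265686320887/2329089562800 ≈ 1.4021


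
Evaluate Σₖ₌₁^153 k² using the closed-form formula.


n = 153
n(n+1)(2n+1)/6 = 153×154×307/6
= 7233534/6 = 1205589

Σk² = 1205589


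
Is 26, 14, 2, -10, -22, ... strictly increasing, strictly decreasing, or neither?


Differences: -12, -12, -12, -12
All differences < 0 → strictly DECREASING

Monotonically decreasing


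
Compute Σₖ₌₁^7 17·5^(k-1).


Sₙ = 17×(5^7 - 1)/(5 - 1)
= 17×(78125 - 1)/4
= 17×78124/4
= 332027

S_7 = 332027


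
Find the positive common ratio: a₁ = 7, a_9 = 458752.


r^(n-1) = aₙ/a₁
r^8 = 458752/7 = 65536
r = 65536^(1/8)
= ±4; taking r > 0 gives r = 4

r = 4


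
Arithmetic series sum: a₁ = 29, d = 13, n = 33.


aₙ = 29 + (33-1)×13 = 445
Sₙ = n(a₁+aₙ)/2 = 33×(29+445)/2
= 33×474/2 = 7821

S_33 = 7821


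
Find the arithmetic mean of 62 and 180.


AM = (62 + 180)/2 = 242/2 = 121

AM = 121


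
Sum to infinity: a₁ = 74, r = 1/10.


S∞ = a₁/(1-r) = 74/(1 - 1/10)
= 74/(9/10)
= 740/9

S∞ = 740/9


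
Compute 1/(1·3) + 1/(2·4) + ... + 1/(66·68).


1/(k(k+2)) = (1/2)·(1/k - 1/(k+2)) (partial fractions)
Telescoping: Σ = (1/2)·(1 + 1/2 - 1/67 - 1/68) = 6699/9112

Sum = 6699/9112


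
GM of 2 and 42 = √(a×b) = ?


GM = √(2×42) = √84 = 9.1652

GM = 9.1652


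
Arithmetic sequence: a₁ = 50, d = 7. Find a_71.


aₙ = a₁ + (n-1)d
= 50 + (71-1)×7
= 50 + 490
= 540

a_71 = 540


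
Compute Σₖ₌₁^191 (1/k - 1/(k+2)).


Telescoping with gap 2: two head and two tail terms survive.
= (1 + 1/2) - (1/192 + 1/193)
= 3/2 - 1/192 - 1/193 = 55199/37056

Sum = 55199/37056


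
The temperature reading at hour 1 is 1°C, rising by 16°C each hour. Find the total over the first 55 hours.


aₙ = 1 + (55-1)×16 = 865
Sₙ = n(a₁+aₙ)/2 = 55×(1+865)/2
= 55×866/2 = 23815

S_55 = 23815


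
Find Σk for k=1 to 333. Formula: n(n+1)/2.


n(n+1)/2 = 333×334/2 = 111222/2 = 55611

Σk = 55611


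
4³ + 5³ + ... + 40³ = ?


Σₖ₌4^40 k³ = [40·41/2]² − [3·4/2]²
= 672400 − 36 = 672364

Σk³ = 672364


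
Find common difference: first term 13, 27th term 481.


d = (aₙ - a₁)/(n-1)
= (481 - 13)/(27-1)
= 468/26 = 18

d = 18


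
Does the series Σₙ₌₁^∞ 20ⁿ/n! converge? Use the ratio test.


aₙ = 20^n/n!
a_{n+1}/aₙ = 20^(n+1)/(n+1)! × n!/20^n
= 20/(n+1)
L = lim(n→∞) 20/(n+1) = 0
L < 1 → series CONVERGES

Converges (ratio test: L = 0 < 1)


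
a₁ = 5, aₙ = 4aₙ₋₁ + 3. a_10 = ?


Computing step by step:
a_1 = 5
a_2 = 23
a_3 = 95
a_4 = 383
a_5 = 1535
a_6 = 6143
a_7 = 24575
a_8 = 98303
a_9 = 393215
a_10 = 1572863


a_10 = 1572863


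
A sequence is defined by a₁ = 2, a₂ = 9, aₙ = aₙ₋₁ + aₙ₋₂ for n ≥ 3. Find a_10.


Computing iteratively: 2, 9, 11, 20, 31, 51, 82, 133, 215, 348
a_10 = 348

a_10 = 348


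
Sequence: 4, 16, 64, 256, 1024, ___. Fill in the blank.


Pattern: geometric (r=4)
Terms: 4, 16, 64, 256, 1024
Next term = 4096

Next term = 4096


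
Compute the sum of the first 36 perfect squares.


n = 36
n(n+1)(2n+1)/6 = 36×37×73/6
= 97236/6 = 16206

Σk² = 16206


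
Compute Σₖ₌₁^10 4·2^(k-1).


Sₙ = 4×(2^10 - 1)/(2 - 1)
= 4×(1024 - 1)/1
= 4×1023/1
= 4092

S_10 = 4092


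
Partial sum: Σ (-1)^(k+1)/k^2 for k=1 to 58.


S = 1 - 1/4 + 1/9 - 1/16 + 1/25 - 1/36 + 1/49 - 1/64 ± ...
= 0.8223
(Full series converges to +π²/12 ≈ +0.8225)

S_58 = 0.8223


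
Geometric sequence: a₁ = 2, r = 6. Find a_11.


aₙ = a₁·r^(n-1)
= 2×6^10
= 2×60466176
= 120932352

a_11 = 120932352


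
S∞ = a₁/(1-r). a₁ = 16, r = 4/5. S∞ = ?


S∞ = a₁/(1-r) = 16/(1 - 4/5)
= 16/(1/5)
= 80

S∞ = 80


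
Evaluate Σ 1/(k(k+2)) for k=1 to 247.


1/(k(k+2)) = (1/2)·(1/k - 1/(k+2)) (partial fractions)
Telescoping: Σ = (1/2)·(1 + 1/2 - 1/248 - 1/249) = 92131/123504

Sum = 92131/123504


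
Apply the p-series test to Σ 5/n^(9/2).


p-series test: Σ c/n^p converges if p > 1, diverges if p ≤ 1 (constant c > 0 doesn't affect convergence).
p = 9/2
9/2 > 1 → CONVERGES

Converges (p = 9/2 > 1)


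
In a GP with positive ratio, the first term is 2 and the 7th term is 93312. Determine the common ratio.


r^(n-1) = aₙ/a₁
r^6 = 93312/2 = 46656
r = 46656^(1/6)
= ±6; taking r > 0 gives r = 6

r = 6


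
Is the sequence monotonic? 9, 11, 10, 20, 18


Differences: 2, -1, 10, -2
Difference at position 1 is +2 (> 0) but position 2 is -1 (< 0) — sequence both rises and falls
→ NOT monotonic

Not monotonic


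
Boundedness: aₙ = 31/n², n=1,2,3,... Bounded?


a₁ = 31, a₂ = 31/4, a₃ = 31/9, ...
0 < aₙ ≤ 31 for all n ≥ 1
The sequence IS bounded

Bounded (0 < aₙ ≤ 31)


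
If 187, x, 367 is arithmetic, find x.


AM = (187 + 367)/2 = 554/2 = 277

AM = 277


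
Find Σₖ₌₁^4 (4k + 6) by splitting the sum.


Σ(4k+6) = 4·Σk + 6·n
= 4·10 + 6·4
= 40 + 24 = 64

Σ = 64


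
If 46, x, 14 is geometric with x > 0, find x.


GM = √(46×14) = √644 = 25.3772

GM = 25.3772


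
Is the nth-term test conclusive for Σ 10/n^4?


lim(n→∞) 10/n^4 = 0
lim aₙ = 0 → nth-term test is INCONCLUSIVE
(Need other tests; this is actually a convergent p-series with p=4 > 1)

Inconclusive (lim aₙ = 0; need another test)


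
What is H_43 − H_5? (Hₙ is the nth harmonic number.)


Σₖ₌6^43 1/k = 1/6 + 1/7 + 1/8 + ... + 1/43
= 252819946339770257/122332313750680800
≈ 2.0667

Sum = 252819946339770257/122332313750680800 ≈ 2.0667


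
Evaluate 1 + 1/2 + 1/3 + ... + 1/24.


H_24 = 1/1 + 1/2 + 1/3 + ... + 1/24
= 1347822955/356948592
≈ 3.776

H_24 = 1347822955/356948592 ≈ 3.776


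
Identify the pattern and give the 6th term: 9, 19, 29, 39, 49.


Pattern: arithmetic (d=10)
Terms: 9, 19, 29, 39, 49
Next term = 59

Next term = 59


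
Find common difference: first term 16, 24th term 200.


d = (aₙ - a₁)/(n-1)
= (200 - 16)/(24-1)
= 184/23 = 8

d = 8


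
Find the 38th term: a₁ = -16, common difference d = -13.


aₙ = a₁ + (n-1)d
= -16 + (38-1)×-13
= -16 - 481
= -497

a_38 = -497


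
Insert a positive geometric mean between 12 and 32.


GM = √(12×32) = √384 = 19.5959

GM = 19.5959


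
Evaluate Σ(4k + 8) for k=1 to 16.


Σ(4k+8) = 4·Σk + 8·n
= 4·136 + 8·16
= 544 + 128 = 672

Σ = 672


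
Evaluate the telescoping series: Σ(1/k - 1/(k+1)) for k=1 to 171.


Telescoping: adjacent terms cancel.
= 1/1 - 1/172
= 1 - 1/172 = 171/172

Sum = 171/172


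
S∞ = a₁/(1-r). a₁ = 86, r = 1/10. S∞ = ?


S∞ = a₁/(1-r) = 86/(1 - 1/10)
= 86/(9/10)
= 860/9

S∞ = 860/9


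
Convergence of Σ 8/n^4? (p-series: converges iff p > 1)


p-series test: Σ c/n^p converges if p > 1, diverges if p ≤ 1 (constant c > 0 doesn't affect convergence).
p = 4
4 > 1 → CONVERGES

Converges (p = 4 > 1)


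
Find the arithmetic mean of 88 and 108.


AM = (88 + 108)/2 = 196/2 = 98

AM = 98


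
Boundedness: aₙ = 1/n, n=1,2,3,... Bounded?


a₁ = 1, a₂ = 1/2, a₃ = 1/3, ...
0 < aₙ ≤ 1 for all n ≥ 1
Lower bound: 0, Upper bound: 1
The sequence IS bounded

Bounded (0 < aₙ ≤ 1)


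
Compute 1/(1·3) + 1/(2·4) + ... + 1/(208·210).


1/(k(k+2)) = (1/2)·(1/k - 1/(k+2)) (partial fractions)
Telescoping: Σ = (1/2)·(1 + 1/2 - 1/209 - 1/210) = 16354/21945

Sum = 16354/21945


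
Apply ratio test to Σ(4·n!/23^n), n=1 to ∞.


aₙ = 4·n!/23^n
a_{n+1}/aₙ = (n+1)!/23^(n+1) × 23^n/n!  (constant 4 cancels)
= (n+1)/23
L = lim(n→∞) (n+1)/23 = ∞
L > 1 → series DIVERGES

Diverges (ratio test: L = ∞ > 1)


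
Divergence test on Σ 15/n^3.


lim(n→∞) 15/n^3 = 0
lim aₙ = 0 → nth-term test is INCONCLUSIVE
(Need other tests; this is actually a convergent p-series with p=3 > 1)

Inconclusive (lim aₙ = 0; need another test)


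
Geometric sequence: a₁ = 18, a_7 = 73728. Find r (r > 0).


r^(n-1) = aₙ/a₁
r^6 = 73728/18 = 4096
r = 4096^(1/6)
= ±4; taking r > 0 gives r = 4

r = 4


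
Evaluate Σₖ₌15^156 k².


Σₖ₌15^156 k² = Σₖ₌₁^156 k² − Σₖ₌₁^14 k²
= 156·157·313/6 − 14·15·29/6
= 1277666 − 1015 = 1276651

Σk² = 1276651


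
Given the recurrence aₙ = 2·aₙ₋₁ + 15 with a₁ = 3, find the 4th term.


Computing step by step:
a_1 = 3
a_2 = 21
a_3 = 57
a_4 = 129


a_4 = 129


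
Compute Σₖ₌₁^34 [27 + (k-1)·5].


aₙ = 27 + (34-1)×5 = 192
Sₙ = n(a₁+aₙ)/2 = 34×(27+192)/2
= 34×219/2 = 3723

S_34 = 3723


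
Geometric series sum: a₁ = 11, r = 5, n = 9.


Sₙ = 11×(5^9 - 1)/(5 - 1)
= 11×(1953125 - 1)/4
= 11×1953124/4
= 5371091

S_9 = 5371091


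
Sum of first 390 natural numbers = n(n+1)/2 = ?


n(n+1)/2 = 390×391/2 = 152490/2 = 76245

Σk = 76245


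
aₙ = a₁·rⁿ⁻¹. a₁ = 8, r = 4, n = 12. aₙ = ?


aₙ = a₁·r^(n-1)
= 8×4^11
= 8×4194304
= 33554432

a_12 = 33554432


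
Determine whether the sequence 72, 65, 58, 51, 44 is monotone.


Differences: -7, -7, -7, -7
All differences < 0 → strictly DECREASING

Monotonically decreasing


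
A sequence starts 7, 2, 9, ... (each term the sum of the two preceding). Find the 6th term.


Computing iteratively: 7, 2, 9, 11, 20, 31
a_6 = 31

a_6 = 31


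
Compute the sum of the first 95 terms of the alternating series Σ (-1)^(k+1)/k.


S = 1 - 1/2 + 1/3 - 1/4 + 1/5 - 1/6 + 1/7 - 1/8 ± ...
= 0.6984
(Full series converges to +ln(2) ≈ +0.6931)

S_95 = 0.6984


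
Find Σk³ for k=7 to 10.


Σₖ₌7^10 k³ = [10·11/2]² − [6·7/2]²
= 3025 − 441 = 2584

Σk³ = 2584


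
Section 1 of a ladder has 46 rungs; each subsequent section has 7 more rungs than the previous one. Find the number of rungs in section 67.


aₙ = a₁ + (n-1)d
= 46 + (67-1)×7
= 46 + 462
= 508

a_67 = 508


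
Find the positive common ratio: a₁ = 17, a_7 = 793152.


r^(n-1) = aₙ/a₁
r^6 = 793152/17 = 46656
r = 46656^(1/6)
= ±6; taking r > 0 gives r = 6

r = 6


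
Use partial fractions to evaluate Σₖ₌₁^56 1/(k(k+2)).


1/(k(k+2)) = (1/2)·(1/k - 1/(k+2)) (partial fractions)
Telescoping: Σ = (1/2)·(1 + 1/2 - 1/57 - 1/58) = 1211/1653

Sum = 1211/1653


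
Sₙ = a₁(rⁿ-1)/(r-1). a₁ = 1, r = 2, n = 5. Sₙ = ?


Sₙ = 1×(2^5 - 1)/(2 - 1)
= 1×(32 - 1)/1
= 1×31/1
= 31

S_5 = 31


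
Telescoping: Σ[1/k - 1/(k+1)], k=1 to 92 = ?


Telescoping: adjacent terms cancel.
= 1/1 - 1/93
= 1 - 1/93 = 92/93

Sum = 92/93


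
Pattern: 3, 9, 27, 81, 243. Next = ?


Pattern: geometric (r=3)
Terms: 3, 9, 27, 81, 243
Next term = 729

Next term = 729


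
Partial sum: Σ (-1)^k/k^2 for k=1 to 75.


S = -1 + 1/4 - 1/9 + 1/16 - 1/25 + 1/36 - 1/49 + 1/64 ± ...
= -0.8226
(Full series converges to -π²/12 ≈ -0.8225)

S_75 = -0.8226


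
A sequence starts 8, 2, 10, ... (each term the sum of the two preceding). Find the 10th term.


Computing iteratively: 8, 2, 10, 12, 22, 34, 56, 90, 146, 236
a_10 = 236

a_10 = 236


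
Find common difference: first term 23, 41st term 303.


d = (aₙ - a₁)/(n-1)
= (303 - 23)/(41-1)
= 280/40 = 7

d = 7


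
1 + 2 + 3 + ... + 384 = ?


n(n+1)/2 = 384×385/2 = 147840/2 = 73920

Σk = 73920


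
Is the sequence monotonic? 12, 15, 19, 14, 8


Differences: 3, 4, -5, -6
Difference at position 1 is +3 (> 0) but position 3 is -5 (< 0) — sequence both rises and falls
→ NOT monotonic

Not monotonic


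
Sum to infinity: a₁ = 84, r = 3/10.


S∞ = a₁/(1-r) = 84/(1 - 3/10)
= 84/(7/10)
= 120

S∞ = 120


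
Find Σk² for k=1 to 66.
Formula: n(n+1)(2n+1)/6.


n = 66
n(n+1)(2n+1)/6 = 66×67×133/6
= 588126/6 = 98021

Σk² = 98021


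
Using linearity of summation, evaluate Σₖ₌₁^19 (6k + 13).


Σ(6k+13) = 6·Σk + 13·n
= 6·190 + 13·19
= 1140 + 247 = 1387

Σ = 1387


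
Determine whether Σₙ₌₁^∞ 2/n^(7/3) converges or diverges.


p-series test: Σ c/n^p converges if p > 1, diverges if p ≤ 1 (constant c > 0 doesn't affect convergence).
p = 7/3
7/3 > 1 → CONVERGES

Converges (p = 7/3 > 1)


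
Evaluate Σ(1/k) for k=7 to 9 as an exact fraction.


Σₖ₌7^9 1/k = 1/7 + 1/8 + 1/9
= 191/504
≈ 0.379

Sum = 191/504 ≈ 0.379


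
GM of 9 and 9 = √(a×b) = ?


GM = √(9×9) = √81 = 9

GM = 9


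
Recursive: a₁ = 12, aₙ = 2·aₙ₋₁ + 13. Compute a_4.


Computing step by step:
a_1 = 12
a_2 = 37
a_3 = 87
a_4 = 187


a_4 = 187


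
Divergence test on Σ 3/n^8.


lim(n→∞) 3/n^8 = 0
lim aₙ = 0 → nth-term test is INCONCLUSIVE
(Need other tests; this is actually a convergent p-series with p=8 > 1)

Inconclusive (lim aₙ = 0; need another test)


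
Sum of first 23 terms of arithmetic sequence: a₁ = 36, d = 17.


aₙ = 36 + (23-1)×17 = 410
Sₙ = n(a₁+aₙ)/2 = 23×(36+410)/2
= 23×446/2 = 5129

S_23 = 5129


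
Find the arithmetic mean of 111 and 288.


AM = (111 + 288)/2 = 399/2 = 199.5

AM = 199.5


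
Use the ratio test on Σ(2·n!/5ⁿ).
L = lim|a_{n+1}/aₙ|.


aₙ = 2·n!/5^n
a_{n+1}/aₙ = (n+1)!/5^(n+1) × 5^n/n!  (constant 2 cancels)
= (n+1)/5
L = lim(n→∞) (n+1)/5 = ∞
L > 1 → series DIVERGES

Diverges (ratio test: L = ∞ > 1)


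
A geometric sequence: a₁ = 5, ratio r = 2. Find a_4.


aₙ = a₁·r^(n-1)
= 5×2^3
= 5×8
= 40

a_4 = 40


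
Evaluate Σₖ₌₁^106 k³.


n(n+1)/2 = 106×107/2 = 5671
Σk³ = 5671² = 32160241

Σk³ = 32160241


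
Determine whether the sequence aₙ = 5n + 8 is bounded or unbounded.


aₙ = 5n + 8 → as n→∞, aₙ→∞
No finite upper bound exists
The sequence is UNBOUNDED

Unbounded (aₙ → ∞ as n → ∞)


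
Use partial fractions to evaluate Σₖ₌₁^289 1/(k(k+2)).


1/(k(k+2)) = (1/2)·(1/k - 1/(k+2)) (partial fractions)
Telescoping: Σ = (1/2)·(1 + 1/2 - 1/290 - 1/291) = 31501/42195

Sum = 31501/42195


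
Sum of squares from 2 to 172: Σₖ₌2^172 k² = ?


Σₖ₌2^172 k² = Σₖ₌₁^172 k² − Σₖ₌₁^1 k²
= 172·173·345/6 − 1·2·3/6
= 1710970 − 1 = 1710969

Σk² = 1710969


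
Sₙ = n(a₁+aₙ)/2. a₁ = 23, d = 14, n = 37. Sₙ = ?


aₙ = 23 + (37-1)×14 = 527
Sₙ = n(a₁+aₙ)/2 = 37×(23+527)/2
= 37×550/2 = 10175

S_37 = 10175


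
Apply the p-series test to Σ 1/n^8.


p-series test: Σ c/n^p converges if p > 1, diverges if p ≤ 1 (constant c > 0 doesn't affect convergence).
p = 8
8 > 1 → CONVERGES

Converges (p = 8 > 1)


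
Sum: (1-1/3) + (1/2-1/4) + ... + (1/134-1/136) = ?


Telescoping with gap 2: two head and two tail terms survive.
= (1 + 1/2) - (1/135 + 1/136)
= 3/2 - 1/135 - 1/136 = 27269/18360

Sum = 27269/18360


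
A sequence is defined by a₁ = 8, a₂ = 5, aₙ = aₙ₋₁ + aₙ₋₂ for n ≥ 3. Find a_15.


Computing iteratively: 8, 5, 13, 18, 31, 49, 80, 129, 209, 338, 547, 885, ...
a_15 = 3749

a_15 = 3749


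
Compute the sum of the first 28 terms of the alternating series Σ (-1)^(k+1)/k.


S = 1 - 1/2 + 1/3 - 1/4 + 1/5 - 1/6 + 1/7 - 1/8 ± ...
= 0.6756
(Full series converges to +ln(2) ≈ +0.6931)

S_28 = 0.6756


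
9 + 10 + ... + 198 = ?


Σₖ₌9^198 k = Σₖ₌₁^198 k − Σₖ₌₁^8 k
= 198·199/2 − 8·9/2
= 19701 − 36 = 19665

Σk = 19665


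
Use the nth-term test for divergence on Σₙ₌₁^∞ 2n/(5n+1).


lim(n→∞) 2n/(5n+1) = 2/5 = 2/5  (divide numerator and denominator by n)
lim aₙ = 2/5 ≠ 0 → series DIVERGES

Diverges (lim aₙ = 2/5 ≠ 0)


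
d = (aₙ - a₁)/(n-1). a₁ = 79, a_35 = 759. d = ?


d = (aₙ - a₁)/(n-1)
= (759 - 79)/(35-1)
= 680/34 = 20

d = 20


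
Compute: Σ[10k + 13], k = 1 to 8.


Σ(10k+13) = 10·Σk + 13·n
= 10·36 + 13·8
= 360 + 104 = 464

Σ = 464


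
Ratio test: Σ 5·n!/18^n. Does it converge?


aₙ = 5·n!/18^n
a_{n+1}/aₙ = (n+1)!/18^(n+1) × 18^n/n!  (constant 5 cancels)
= (n+1)/18
L = lim(n→∞) (n+1)/18 = ∞
L > 1 → series DIVERGES

Diverges (ratio test: L = ∞ > 1)


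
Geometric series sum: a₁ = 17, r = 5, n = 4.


Sₙ = 17×(5^4 - 1)/(5 - 1)
= 17×(625 - 1)/4
= 17×624/4
= 2652

S_4 = 2652


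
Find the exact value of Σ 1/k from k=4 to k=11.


Σₖ₌4^11 1/k = 1/4 + 1/5 + 1/6 + 1/7 + 1/8 + 1/9 + 1/10 + 1/11
= 32891/27720
≈ 1.1865

Sum = 32891/27720 ≈ 1.1865


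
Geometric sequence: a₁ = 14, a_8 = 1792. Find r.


r^(n-1) = aₙ/a₁
r^7 = 1792/14 = 128
r = 128^(1/7)
= 2

r = 2


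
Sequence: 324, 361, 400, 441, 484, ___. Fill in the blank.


Pattern: perfect squares: n²
Terms: 324, 361, 400, 441, 484
Next term = 529

Next term = 529


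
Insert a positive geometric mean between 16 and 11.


GM = √(16×11) = √176 = 13.2665

GM = 13.2665


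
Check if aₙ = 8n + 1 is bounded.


aₙ = 8n + 1 → as n→∞, aₙ→∞
No finite upper bound exists
The sequence is UNBOUNDED

Unbounded (aₙ → ∞ as n → ∞)


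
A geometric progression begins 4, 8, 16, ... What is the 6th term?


aₙ = a₁·r^(n-1)
= 4×2^5
= 4×32
= 128

a_6 = 128


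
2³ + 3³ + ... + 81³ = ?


Σₖ₌2^81 k³ = [81·82/2]² − [1·2/2]²
= 11029041 − 1 = 11029040

Σk³ = 11029040


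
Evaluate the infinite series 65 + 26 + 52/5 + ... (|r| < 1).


S∞ = a₁/(1-r) = 65/(1 - 2/5)
= 65/(3/5)
= 325/3

S∞ = 325/3


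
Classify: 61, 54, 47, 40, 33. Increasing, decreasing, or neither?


Differences: -7, -7, -7, -7
All differences < 0 → strictly DECREASING

Monotonically decreasing


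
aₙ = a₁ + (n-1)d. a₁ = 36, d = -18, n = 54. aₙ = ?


aₙ = a₁ + (n-1)d
= 36 + (54-1)×-18
= 36 - 954
= -918

a_54 = -918


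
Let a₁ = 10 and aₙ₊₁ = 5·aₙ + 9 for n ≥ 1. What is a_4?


Computing step by step:
a_1 = 10
a_2 = 59
a_3 = 304
a_4 = 1529


a_4 = 1529


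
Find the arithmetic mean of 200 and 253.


AM = (200 + 253)/2 = 453/2 = 226.5

AM = 226.5


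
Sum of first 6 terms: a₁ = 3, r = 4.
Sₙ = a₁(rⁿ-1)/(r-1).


Sₙ = 3×(4^6 - 1)/(4 - 1)
= 3×(4096 - 1)/3
= 3×4095/3
= 4095

S_6 = 4095


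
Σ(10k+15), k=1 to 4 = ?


Σ(10k+15) = 10·Σk + 15·n
= 10·10 + 15·4
= 100 + 60 = 160

Σ = 160


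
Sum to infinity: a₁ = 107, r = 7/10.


S∞ = a₁/(1-r) = 107/(1 - 7/10)
= 107/(3/10)
= 1070/3

S∞ = 1070/3


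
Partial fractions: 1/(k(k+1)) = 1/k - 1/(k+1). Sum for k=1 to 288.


1/(k(k+1)) = 1/k - 1/(k+1) (partial fractions)
Telescoping: Σ = 1 - 1/289 = 288/289

Sum = 288/289


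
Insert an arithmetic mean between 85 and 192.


AM = (85 + 192)/2 = 277/2 = 138.5

AM = 138.5


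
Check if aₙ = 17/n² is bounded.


a₁ = 17, a₂ = 17/4, a₃ = 17/9, ...
0 < aₙ ≤ 17 for all n ≥ 1
The sequence IS bounded

Bounded (0 < aₙ ≤ 17)


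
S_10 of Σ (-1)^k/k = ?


S = -1 + 1/2 - 1/3 + 1/4 - 1/5 + 1/6 - 1/7 + 1/8 ± ...
= -0.6456
(Full series converges to -ln(2) ≈ -0.6931)

S_10 = -0.6456


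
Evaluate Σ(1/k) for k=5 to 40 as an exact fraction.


Σₖ₌5^40 1/k = 1/5 + 1/6 + 1/7 + ... + 1/40
= 1066259544628813/485721041551200
≈ 2.1952

Sum = 1066259544628813/485721041551200 ≈ 2.1952


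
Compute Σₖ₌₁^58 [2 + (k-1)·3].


aₙ = 2 + (58-1)×3 = 173
Sₙ = n(a₁+aₙ)/2 = 58×(2+173)/2
= 58×175/2 = 5075

S_58 = 5075


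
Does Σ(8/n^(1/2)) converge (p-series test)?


p-series test: Σ c/n^p converges if p > 1, diverges if p ≤ 1 (constant c > 0 doesn't affect convergence).
p = 1/2
1/2 ≤ 1 → DIVERGES

Diverges (p = 1/2 ≤ 1)


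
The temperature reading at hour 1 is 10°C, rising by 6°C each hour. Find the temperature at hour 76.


aₙ = a₁ + (n-1)d
= 10 + (76-1)×6
= 10 + 450
= 460

a_76 = 460


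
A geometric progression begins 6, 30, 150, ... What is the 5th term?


aₙ = a₁·r^(n-1)
= 6×5^4
= 6×625
= 3750

a_5 = 3750


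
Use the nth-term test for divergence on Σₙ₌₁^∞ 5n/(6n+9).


lim(n→∞) 5n/(6n+9) = 5/6 = 5/6  (divide numerator and denominator by n)
lim aₙ = 5/6 ≠ 0 → series DIVERGES

Diverges (lim aₙ = 5/6 ≠ 0)


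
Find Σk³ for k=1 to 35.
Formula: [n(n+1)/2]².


n(n+1)/2 = 35×36/2 = 630
Σk³ = 630² = 396900

Σk³ = 396900


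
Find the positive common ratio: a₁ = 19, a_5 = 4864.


r^(n-1) = aₙ/a₁
r^4 = 4864/19 = 256
r = 256^(1/4)
= ±4; taking r > 0 gives r = 4

r = 4


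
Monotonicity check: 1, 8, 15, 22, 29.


Differences: 7, 7, 7, 7
All differences > 0 → strictly INCREASING

Monotonically increasing


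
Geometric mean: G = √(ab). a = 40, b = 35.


GM = √(40×35) = √1400 = 37.4166

GM = 37.4166


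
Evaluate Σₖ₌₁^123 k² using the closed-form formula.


n = 123
n(n+1)(2n+1)/6 = 123×124×247/6
= 3767244/6 = 627874

Σk² = 627874


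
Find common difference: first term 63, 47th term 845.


d = (aₙ - a₁)/(n-1)
= (845 - 63)/(47-1)
= 782/46 = 17

d = 17


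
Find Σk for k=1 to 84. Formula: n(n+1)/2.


n(n+1)/2 = 84×85/2 = 7140/2 = 3570

Σk = 3570


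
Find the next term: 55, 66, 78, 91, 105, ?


Pattern: triangular numbers: n(n+1)/2
Terms: 55, 66, 78, 91, 105
Next term = 120

Next term = 120


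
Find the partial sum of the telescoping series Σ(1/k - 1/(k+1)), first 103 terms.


Telescoping: adjacent terms cancel.
= 1/1 - 1/104
= 1 - 1/104 = 103/104

Sum = 103/104


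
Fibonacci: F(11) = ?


Fibonacci sequence: 1, 1, 2, 3, 5, 8, 13, 21, 34, 55, 89
F(11) = 89

F(11) = 89


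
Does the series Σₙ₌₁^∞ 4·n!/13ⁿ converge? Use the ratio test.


aₙ = 4·n!/13^n
a_{n+1}/aₙ = (n+1)!/13^(n+1) × 13^n/n!  (constant 4 cancels)
= (n+1)/13
L = lim(n→∞) (n+1)/13 = ∞
L > 1 → series DIVERGES

Diverges (ratio test: L = ∞ > 1)


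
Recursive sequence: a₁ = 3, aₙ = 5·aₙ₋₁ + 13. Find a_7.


Computing step by step:
a_1 = 3
a_2 = 28
a_3 = 153
a_4 = 778
a_5 = 3903
a_6 = 19528
a_7 = 97653


a_7 = 97653


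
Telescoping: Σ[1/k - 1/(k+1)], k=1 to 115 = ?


Telescoping: adjacent terms cancel.
= 1/1 - 1/116
= 1 - 1/116 = 115/116

Sum = 115/116


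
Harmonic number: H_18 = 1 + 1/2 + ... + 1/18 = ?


H_18 = 1/1 + 1/2 + 1/3 + ... + 1/18
= 14274301/4084080
≈ 3.4951

H_18 = 14274301/4084080 ≈ 3.4951


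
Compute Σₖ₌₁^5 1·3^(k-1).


Sₙ = 1×(3^5 - 1)/(3 - 1)
= 1×(243 - 1)/2
= 1×242/2
= 121

S_5 = 121


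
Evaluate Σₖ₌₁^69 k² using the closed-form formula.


n = 69
n(n+1)(2n+1)/6 = 69×70×139/6
= 671370/6 = 111895

Σk² = 111895


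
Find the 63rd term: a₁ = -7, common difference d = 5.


aₙ = a₁ + (n-1)d
= -7 + (63-1)×5
= -7 + 310
= 303

a_63 = 303


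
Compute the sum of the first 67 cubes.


n(n+1)/2 = 67×68/2 = 2278
Σk³ = 2278² = 5189284

Σk³ = 5189284


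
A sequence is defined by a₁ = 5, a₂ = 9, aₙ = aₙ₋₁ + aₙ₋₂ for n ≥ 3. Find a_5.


Computing iteratively: 5, 9, 14, 23, 37
a_5 = 37

a_5 = 37


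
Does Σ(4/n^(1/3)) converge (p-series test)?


p-series test: Σ c/n^p converges if p > 1, diverges if p ≤ 1 (constant c > 0 doesn't affect convergence).
p = 1/3
1/3 ≤ 1 → DIVERGES

Diverges (p = 1/3 ≤ 1)


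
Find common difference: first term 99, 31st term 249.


d = (aₙ - a₁)/(n-1)
= (249 - 99)/(31-1)
= 150/30 = 5

d = 5


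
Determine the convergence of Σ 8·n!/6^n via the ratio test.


aₙ = 8·n!/6^n
a_{n+1}/aₙ = (n+1)!/6^(n+1) × 6^n/n!  (constant 8 cancels)
= (n+1)/6
L = lim(n→∞) (n+1)/6 = ∞
L > 1 → series DIVERGES

Diverges (ratio test: L = ∞ > 1)


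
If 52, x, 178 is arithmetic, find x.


AM = (52 + 178)/2 = 230/2 = 115

AM = 115


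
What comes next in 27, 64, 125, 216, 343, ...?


Pattern: perfect cubes: n³
Terms: 27, 64, 125, 216, 343
Next term = 512

Next term = 512


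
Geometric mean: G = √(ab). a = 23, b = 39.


GM = √(23×39) = √897 = 29.95

GM = 29.95


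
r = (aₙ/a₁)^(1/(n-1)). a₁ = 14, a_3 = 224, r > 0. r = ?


r^(n-1) = aₙ/a₁
r^2 = 224/14 = 16
r = 16^(1/2)
= ±4; taking r > 0 gives r = 4

r = 4


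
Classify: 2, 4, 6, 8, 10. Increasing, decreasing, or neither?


Differences: 2, 2, 2, 2
All differences > 0 → strictly INCREASING

Monotonically increasing


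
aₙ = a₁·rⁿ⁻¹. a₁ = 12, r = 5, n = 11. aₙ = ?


aₙ = a₁·r^(n-1)
= 12×5^10
= 12×9765625
= 117187500

a_11 = 117187500


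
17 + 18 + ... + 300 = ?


Σₖ₌17^300 k = Σₖ₌₁^300 k − Σₖ₌₁^16 k
= 300·301/2 − 16·17/2
= 45150 − 136 = 45014

Σk = 45014


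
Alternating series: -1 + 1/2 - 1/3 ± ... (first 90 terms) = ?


S = -1 + 1/2 - 1/3 + 1/4 - 1/5 + 1/6 - 1/7 + 1/8 ± ...
= -0.6876
(Full series converges to -ln(2) ≈ -0.6931)

S_90 = -0.6876


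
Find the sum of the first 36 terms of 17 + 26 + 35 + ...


aₙ = 17 + (36-1)×9 = 332
Sₙ = n(a₁+aₙ)/2 = 36×(17+332)/2
= 36×349/2 = 6282

S_36 = 6282


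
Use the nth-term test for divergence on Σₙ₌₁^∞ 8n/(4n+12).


lim(n→∞) 8n/(4n+12) = 8/4 = 2  (divide numerator and denominator by n)
lim aₙ = 2 ≠ 0 → series DIVERGES

Diverges (lim aₙ = 2 ≠ 0)


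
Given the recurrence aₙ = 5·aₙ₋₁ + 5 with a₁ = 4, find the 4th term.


Computing step by step:
a_1 = 4
a_2 = 25
a_3 = 130
a_4 = 655


a_4 = 655


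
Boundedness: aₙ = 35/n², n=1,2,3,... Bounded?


a₁ = 35, a₂ = 35/4, a₃ = 35/9, ...
0 < aₙ ≤ 35 for all n ≥ 1
The sequence IS bounded

Bounded (0 < aₙ ≤ 35)


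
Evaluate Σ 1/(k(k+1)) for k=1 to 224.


1/(k(k+1)) = 1/k - 1/(k+1) (partial fractions)
Telescoping: Σ = 1 - 1/225 = 224/225

Sum = 224/225


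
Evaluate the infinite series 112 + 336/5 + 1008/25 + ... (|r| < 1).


S∞ = a₁/(1-r) = 112/(1 - 3/5)
= 112/(2/5)
= 280

S∞ = 280


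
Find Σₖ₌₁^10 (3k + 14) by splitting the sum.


Σ(3k+14) = 3·Σk + 14·n
= 3·55 + 14·10
= 165 + 140 = 305

Σ = 305


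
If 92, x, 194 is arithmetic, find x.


AM = (92 + 194)/2 = 286/2 = 143

AM = 143


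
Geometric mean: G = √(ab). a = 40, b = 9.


GM = √(40×9) = √360 = 18.9737

GM = 18.9737


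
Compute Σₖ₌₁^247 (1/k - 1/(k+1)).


Telescoping: adjacent terms cancel.
= 1/1 - 1/248
= 1 - 1/248 = 247/248

Sum = 247/248


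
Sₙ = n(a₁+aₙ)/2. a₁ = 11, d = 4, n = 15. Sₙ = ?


aₙ = 11 + (15-1)×4 = 67
Sₙ = n(a₁+aₙ)/2 = 15×(11+67)/2
= 15×78/2 = 585

S_15 = 585


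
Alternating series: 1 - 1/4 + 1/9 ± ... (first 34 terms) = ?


S = 1 - 1/4 + 1/9 - 1/16 + 1/25 - 1/36 + 1/49 - 1/64 ± ...
= 0.822
(Full series converges to +π²/12 ≈ +0.8225)

S_34 = 0.822


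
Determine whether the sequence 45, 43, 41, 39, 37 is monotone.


Differences: -2, -2, -2, -2
All differences < 0 → strictly DECREASING

Monotonically decreasing


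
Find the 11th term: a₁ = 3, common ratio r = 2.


aₙ = a₁·r^(n-1)
= 3×2^10
= 3×1024
= 3072

a_11 = 3072


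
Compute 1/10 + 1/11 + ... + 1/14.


Σₖ₌10^14 1/k = 1/10 + 1/11 + 1/12 + 1/13 + 1/14
= 25381/60060
≈ 0.4226

Sum = 25381/60060 ≈ 0.4226


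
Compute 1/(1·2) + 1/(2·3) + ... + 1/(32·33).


1/(k(k+1)) = 1/k - 1/(k+1) (partial fractions)
Telescoping: Σ = 1 - 1/33 = 32/33

Sum = 32/33


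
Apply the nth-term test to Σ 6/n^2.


lim(n→∞) 6/n^2 = 0
lim aₙ = 0 → nth-term test is INCONCLUSIVE
(Need other tests; this is actually a convergent p-series with p=2 > 1)

Inconclusive (lim aₙ = 0; need another test)


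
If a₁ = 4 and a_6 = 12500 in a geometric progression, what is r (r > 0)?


r^(n-1) = aₙ/a₁
r^5 = 12500/4 = 3125
r = 3125^(1/5)
= 5

r = 5


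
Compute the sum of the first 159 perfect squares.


n = 159
n(n+1)(2n+1)/6 = 159×160×319/6
= 8115360/6 = 1352560

Σk² = 1352560


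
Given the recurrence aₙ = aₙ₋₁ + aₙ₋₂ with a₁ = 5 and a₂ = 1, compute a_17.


Computing iteratively: 5, 1, 6, 7, 13, 20, 33, 53, 86, 139, 225, 364, ...
a_17 = 4037

a_17 = 4037


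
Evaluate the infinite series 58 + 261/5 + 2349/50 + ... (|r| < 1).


S∞ = a₁/(1-r) = 58/(1 - 9/10)
= 58/(1/10)
= 580

S∞ = 580


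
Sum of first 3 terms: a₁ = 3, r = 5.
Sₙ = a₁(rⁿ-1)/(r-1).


Sₙ = 3×(5^3 - 1)/(5 - 1)
= 3×(125 - 1)/4
= 3×124/4
= 93

S_3 = 93


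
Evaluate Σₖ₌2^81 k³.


Σₖ₌2^81 k³ = [81·82/2]² − [1·2/2]²
= 11029041 − 1 = 11029040

Σk³ = 11029040


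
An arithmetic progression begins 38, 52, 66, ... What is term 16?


aₙ = a₁ + (n-1)d
= 38 + (16-1)×14
= 38 + 210
= 248

a_16 = 248


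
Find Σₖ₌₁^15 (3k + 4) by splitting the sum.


Σ(3k+4) = 3·Σk + 4·n
= 3·120 + 4·15
= 360 + 60 = 420

Σ = 420


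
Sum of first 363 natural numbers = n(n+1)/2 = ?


n(n+1)/2 = 363×364/2 = 132132/2 = 66066

Σk = 66066


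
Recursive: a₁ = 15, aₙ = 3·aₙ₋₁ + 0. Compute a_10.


Computing step by step:
a_1 = 15
a_2 = 45
a_3 = 135
a_4 = 405
a_5 = 1215
a_6 = 3645
a_7 = 10935
a_8 = 32805
a_9 = 98415
a_10 = 295245


a_10 = 295245


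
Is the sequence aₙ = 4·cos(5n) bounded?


For all n, -1 ≤ cos(5n) ≤ 1, so -4 ≤ 4·cos(5n) ≤ 4
Lower bound: -4, Upper bound: 4
The sequence IS bounded

Bounded (-4 ≤ aₙ ≤ 4)


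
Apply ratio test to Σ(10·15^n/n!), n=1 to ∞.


aₙ = 10·15^n/n!
a_{n+1}/aₙ = 15^(n+1)/(n+1)! × n!/15^n  (constant 10 cancels)
= 15/(n+1)
L = lim(n→∞) 15/(n+1) = 0
L < 1 → series CONVERGES

Converges (ratio test: L = 0 < 1)


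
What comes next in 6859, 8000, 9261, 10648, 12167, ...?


Pattern: perfect cubes: n³
Terms: 6859, 8000, 9261, 10648, 12167
Next term = 13824

Next term = 13824


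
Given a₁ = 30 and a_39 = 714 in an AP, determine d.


d = (aₙ - a₁)/(n-1)
= (714 - 30)/(39-1)
= 684/38 = 18

d = 18


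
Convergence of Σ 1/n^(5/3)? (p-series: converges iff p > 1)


p-series test: Σ c/n^p converges if p > 1, diverges if p ≤ 1 (constant c > 0 doesn't affect convergence).
p = 5/3
5/3 > 1 → CONVERGES

Converges (p = 5/3 > 1)


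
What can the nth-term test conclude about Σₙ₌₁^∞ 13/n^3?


lim(n→∞) 13/n^3 = 0
lim aₙ = 0 → nth-term test is INCONCLUSIVE
(Need other tests; this is actually a convergent p-series with p=3 > 1)

Inconclusive (lim aₙ = 0; need another test)


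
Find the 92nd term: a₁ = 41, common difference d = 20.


aₙ = a₁ + (n-1)d
= 41 + (92-1)×20
= 41 + 1820
= 1861

a_92 = 1861


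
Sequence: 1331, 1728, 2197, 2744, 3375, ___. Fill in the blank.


Pattern: perfect cubes: n³
Terms: 1331, 1728, 2197, 2744, 3375
Next term = 4096

Next term = 4096


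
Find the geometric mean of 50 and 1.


GM = √(50×1) = √50 = 7.0711

GM = 7.0711


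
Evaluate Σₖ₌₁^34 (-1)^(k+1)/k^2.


S = 1 - 1/4 + 1/9 - 1/16 + 1/25 - 1/36 + 1/49 - 1/64 ± ...
= 0.822
(Full series converges to +π²/12 ≈ +0.8225)

S_34 = 0.822


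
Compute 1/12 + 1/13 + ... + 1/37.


Σₖ₌12^37 1/k = 1/12 + 1/13 + 1/14 + ... + 1/37
= 901969934628929/763275922437600
≈ 1.1817

Sum = 901969934628929/763275922437600 ≈ 1.1817


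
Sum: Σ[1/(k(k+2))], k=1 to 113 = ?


1/(k(k+2)) = (1/2)·(1/k - 1/(k+2)) (partial fractions)
Telescoping: Σ = (1/2)·(1 + 1/2 - 1/114 - 1/115) = 4859/6555

Sum = 4859/6555


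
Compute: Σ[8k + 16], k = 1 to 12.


Σ(8k+16) = 8·Σk + 16·n
= 8·78 + 16·12
= 624 + 192 = 816

Σ = 816


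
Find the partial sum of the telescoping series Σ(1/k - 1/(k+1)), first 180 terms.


Telescoping: adjacent terms cancel.
= 1/1 - 1/181
= 1 - 1/181 = 180/181

Sum = 180/181


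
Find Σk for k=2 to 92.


Σₖ₌2^92 k = Σₖ₌₁^92 k − Σₖ₌₁^1 k
= 92·93/2 − 1·2/2
= 4278 − 1 = 4277

Σk = 4277


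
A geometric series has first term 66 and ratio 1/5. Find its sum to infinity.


S∞ = a₁/(1-r) = 66/(1 - 1/5)
= 66/(4/5)
= 165/2

S∞ = 165/2


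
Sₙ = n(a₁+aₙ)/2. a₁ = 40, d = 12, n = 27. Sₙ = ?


aₙ = 40 + (27-1)×12 = 352
Sₙ = n(a₁+aₙ)/2 = 27×(40+352)/2
= 27×392/2 = 5292

S_27 = 5292


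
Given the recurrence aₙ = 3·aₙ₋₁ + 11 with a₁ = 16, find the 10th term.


Computing step by step:
a_1 = 16
a_2 = 59
a_3 = 188
a_4 = 575
a_5 = 1736
a_6 = 5219
a_7 = 15668
a_8 = 47015
a_9 = 141056
a_10 = 423179


a_10 = 423179


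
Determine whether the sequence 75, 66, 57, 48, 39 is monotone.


Differences: -9, -9, -9, -9
All differences < 0 → strictly DECREASING

Monotonically decreasing


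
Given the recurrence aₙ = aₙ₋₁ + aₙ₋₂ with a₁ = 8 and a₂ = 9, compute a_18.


Computing iteratively: 8, 9, 17, 26, 43, 69, 112, 181, 293, 474, 767, 1241, ...
a_18 = 22269

a_18 = 22269


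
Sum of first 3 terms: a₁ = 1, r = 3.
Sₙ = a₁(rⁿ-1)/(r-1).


Sₙ = 1×(3^3 - 1)/(3 - 1)
= 1×(27 - 1)/2
= 1×26/2
= 13

S_3 = 13


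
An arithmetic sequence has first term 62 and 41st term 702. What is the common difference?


d = (aₙ - a₁)/(n-1)
= (702 - 62)/(41-1)
= 640/40 = 16

d = 16


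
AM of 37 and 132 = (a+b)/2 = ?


AM = (37 + 132)/2 = 169/2 = 84.5

AM = 84.5


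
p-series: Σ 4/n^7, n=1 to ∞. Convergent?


p-series test: Σ c/n^p converges if p > 1, diverges if p ≤ 1 (constant c > 0 doesn't affect convergence).
p = 7
7 > 1 → CONVERGES

Converges (p = 7 > 1)


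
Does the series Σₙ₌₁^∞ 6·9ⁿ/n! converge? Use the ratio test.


aₙ = 6·9^n/n!
a_{n+1}/aₙ = 9^(n+1)/(n+1)! × n!/9^n  (constant 6 cancels)
= 9/(n+1)
L = lim(n→∞) 9/(n+1) = 0
L < 1 → series CONVERGES

Converges (ratio test: L = 0 < 1)


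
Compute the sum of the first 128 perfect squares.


n = 128
n(n+1)(2n+1)/6 = 128×129×257/6
= 4243584/6 = 707264

Σk² = 707264


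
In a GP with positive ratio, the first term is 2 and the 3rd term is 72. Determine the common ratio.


r^(n-1) = aₙ/a₁
r^2 = 72/2 = 36
r = 36^(1/2)
= ±6; taking r > 0 gives r = 6

r = 6


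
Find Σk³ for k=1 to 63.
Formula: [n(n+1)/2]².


n(n+1)/2 = 63×64/2 = 2016
Σk³ = 2016² = 4064256

Σk³ = 4064256


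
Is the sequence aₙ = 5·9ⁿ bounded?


aₙ = 5·9ⁿ → as n→∞, aₙ→∞ (since base 9 > 1)
No finite upper bound exists
The sequence is UNBOUNDED

Unbounded (aₙ → ∞ as n → ∞)


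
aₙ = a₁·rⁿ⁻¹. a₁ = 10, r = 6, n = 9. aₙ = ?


aₙ = a₁·r^(n-1)
= 10×6^8
= 10×1679616
= 16796160

a_9 = 16796160


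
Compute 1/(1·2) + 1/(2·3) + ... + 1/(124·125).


1/(k(k+1)) = 1/k - 1/(k+1) (partial fractions)
Telescoping: Σ = 1 - 1/125 = 124/125

Sum = 124/125


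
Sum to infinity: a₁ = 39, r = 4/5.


S∞ = a₁/(1-r) = 39/(1 - 4/5)
= 39/(1/5)
= 195

S∞ = 195


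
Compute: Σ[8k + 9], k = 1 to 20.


Σ(8k+9) = 8·Σk + 9·n
= 8·210 + 9·20
= 1680 + 180 = 1860

Σ = 1860


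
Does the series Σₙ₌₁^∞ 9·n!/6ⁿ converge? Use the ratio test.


aₙ = 9·n!/6^n
a_{n+1}/aₙ = (n+1)!/6^(n+1) × 6^n/n!  (constant 9 cancels)
= (n+1)/6
L = lim(n→∞) (n+1)/6 = ∞
L > 1 → series DIVERGES

Diverges (ratio test: L = ∞ > 1)


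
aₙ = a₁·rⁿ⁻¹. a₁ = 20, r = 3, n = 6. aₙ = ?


aₙ = a₁·r^(n-1)
= 20×3^5
= 20×243
= 4860

a_6 = 4860


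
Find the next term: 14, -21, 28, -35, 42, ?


Pattern: alternating sign, magnitude arithmetic (d=7)
Terms: 14, -21, 28, -35, 42
Next term = -49

Next term = -49


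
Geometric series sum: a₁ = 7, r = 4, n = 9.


Sₙ = 7×(4^9 - 1)/(4 - 1)
= 7×(262144 - 1)/3
= 7×262143/3
= 611667

S_9 = 611667


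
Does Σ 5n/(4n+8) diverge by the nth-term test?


lim(n→∞) 5n/(4n+8) = 5/4 = 5/4  (divide numerator and denominator by n)
lim aₙ = 5/4 ≠ 0 → series DIVERGES

Diverges (lim aₙ = 5/4 ≠ 0)


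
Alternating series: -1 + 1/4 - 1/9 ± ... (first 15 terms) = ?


S = -1 + 1/4 - 1/9 + 1/16 - 1/25 + 1/36 - 1/49 + 1/64 ± ...
= -0.8245
(Full series converges to -π²/12 ≈ -0.8225)

S_15 = -0.8245


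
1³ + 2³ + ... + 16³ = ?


n(n+1)/2 = 16×17/2 = 136
Σk³ = 136² = 18496

Σk³ = 18496


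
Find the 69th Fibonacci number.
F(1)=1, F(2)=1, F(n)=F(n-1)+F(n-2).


Fibonacci sequence: 1, 1, 2, 3, 5, 8, 13, 21, 34, 55, 89, ...
F(69) = 117669030460994

F(69) = 117669030460994
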